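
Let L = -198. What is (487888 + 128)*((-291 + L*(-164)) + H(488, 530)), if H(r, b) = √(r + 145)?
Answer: 15704842896 + 488016*√633 ≈ 1.5717e+10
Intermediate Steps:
H(r, b) = √(145 + r)
(487888 + 128)*((-291 + L*(-164)) + H(488, 530)) = (487888 + 128)*((-291 - 198*(-164)) + √(145 + 488)) = 488016*((-291 + 32472) + √633) = 488016*(32181 + √633) = 15704842896 + 488016*√633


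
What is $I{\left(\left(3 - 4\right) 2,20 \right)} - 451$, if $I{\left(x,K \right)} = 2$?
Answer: $-449$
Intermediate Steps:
$I{\left(\left(3 - 4\right) 2,20 \right)} - 451 = 2 - 451 = -449$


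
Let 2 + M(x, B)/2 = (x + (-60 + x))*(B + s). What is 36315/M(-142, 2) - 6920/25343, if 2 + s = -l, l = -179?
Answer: -196952285/346793612 ≈ -0.56792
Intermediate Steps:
s = 177 (s = -2 - 1*(-179) = -2 + 179 = 177)
M(x, B) = -4 + 2*(-60 + 2*x)*(177 + B) (M(x, B) = -4 + 2*((x + (-60 + x))*(B + 177)) = -4 + 2*((-60 + 2*x)*(177 + B)) = -4 + 2*(-60 + 2*x)*(177 + B))
36315/M(-142, 2) - 6920/25343 = 36315/(-21244 - 120*2 + 708*(-142) + 4*2*(-142)) - 6920/25343 = 36315/(-21244 - 240 - 100536 - 1136) - 6920*1/25343 = 36315/(-123156) - 6920/25343 = 36315*(-1/123156) - 6920/25343 = -4035/13684 - 6920/25343 = -196952285/346793612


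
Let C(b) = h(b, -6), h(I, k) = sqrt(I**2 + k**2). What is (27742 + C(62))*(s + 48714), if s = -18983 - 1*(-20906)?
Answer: 1404771654 + 101274*sqrt(970) ≈ 1.4079e+9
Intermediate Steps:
C(b) = sqrt(36 + b**2) (C(b) = sqrt(b**2 + (-6)**2) = sqrt(b**2 + 36) = sqrt(36 + b**2))
s = 1923 (s = -18983 + 20906 = 1923)
(27742 + C(62))*(s + 48714) = (27742 + sqrt(36 + 62**2))*(1923 + 48714) = (27742 + sqrt(36 + 3844))*50637 = (27742 + sqrt(3880))*50637 = (27742 + 2*sqrt(970))*50637 = 1404771654 + 101274*sqrt(970)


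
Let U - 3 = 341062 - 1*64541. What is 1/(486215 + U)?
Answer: 1/762739 ≈ 1.3111e-6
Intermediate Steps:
U = 276524 (U = 3 + (341062 - 1*64541) = 3 + (341062 - 64541) = 3 + 276521 = 276524)
1/(486215 + U) = 1/(486215 + 276524) = 1/762739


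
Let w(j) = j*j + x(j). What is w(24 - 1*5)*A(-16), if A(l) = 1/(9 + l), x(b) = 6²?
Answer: -397/7 ≈ -56.714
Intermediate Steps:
x(b) = 36
w(j) = 36 + j² (w(j) = j*j + 36 = j² + 36 = 36 + j²)
w(24 - 1*5)*A(-16) = (36 + (24 - 1*5)²)/(9 - 16) = (36 + (24 - 5)²)/(-7) = (36 + 19²)*(-⅐) = (36 + 361)*(-⅐) = 397*(-⅐) = -397/7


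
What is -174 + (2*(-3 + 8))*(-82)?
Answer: -994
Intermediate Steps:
-174 + (2*(-3 + 8))*(-82) = -174 + (2*5)*(-82) = -174 + 10*(-82) = -174 - 820 = -994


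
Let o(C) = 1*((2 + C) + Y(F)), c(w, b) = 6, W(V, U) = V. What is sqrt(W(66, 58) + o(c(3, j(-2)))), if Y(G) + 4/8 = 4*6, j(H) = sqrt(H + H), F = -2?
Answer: sqrt(390)/2 ≈ 9.8742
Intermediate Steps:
j(H) = sqrt(2)*sqrt(H) (j(H) = sqrt(2*H) = sqrt(2)*sqrt(H))
Y(G) = 47/2 (Y(G) = -1/2 + 4*6 = -1/2 + 24 = 47/2)
o(C) = 51/2 + C (o(C) = 1*((2 + C) + 47/2) = 1*(51/2 + C) = 51/2 + C)
sqrt(W(66, 58) + o(c(3, j(-2)))) = sqrt(66 + (51/2 + 6)) = sqrt(66 + 63/2) = sqrt(195/2) = sqrt(390)/2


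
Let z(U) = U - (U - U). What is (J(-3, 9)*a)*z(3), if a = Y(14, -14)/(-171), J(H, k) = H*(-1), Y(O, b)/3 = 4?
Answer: -12/19 ≈ -0.63158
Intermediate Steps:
Y(O, b) = 12 (Y(O, b) = 3*4 = 12)
J(H, k) = -H
z(U) = U (z(U) = U - 1*0 = U + 0 = U)
a = -4/57 (a = 12/(-171) = 12*(-1/171) = -4/57 ≈ -0.070175)
(J(-3, 9)*a)*z(3) = (-1*(-3)*(-4/57))*3 = (3*(-4/57))*3 = -4/19*3 = -12/19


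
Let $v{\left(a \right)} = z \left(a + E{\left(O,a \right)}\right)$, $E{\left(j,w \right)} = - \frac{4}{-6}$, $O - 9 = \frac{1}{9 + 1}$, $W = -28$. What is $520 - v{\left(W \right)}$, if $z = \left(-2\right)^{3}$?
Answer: $\frac{904}{3} \approx 301.33$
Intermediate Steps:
$O = \frac{91}{10}$ ($O = 9 + \frac{1}{9 + 1} = 9 + \frac{1}{10} = \frac{91}{10} \approx 9.1$)
$E{\left(j,w \right)} = \frac{2}{3}$ ($E{\left(j,w \right)} = \left(-4\right) \left(- \frac{1}{6}\right) = \frac{2}{3}$)
$z = -8$
$v{\left(a \right)} = - \frac{16}{3} - 8 a$ ($v{\left(a \right)} = - 8 \left(a + \frac{2}{3}\right) = - 8 \left(\frac{2}{3} + a\right) = - \frac{16}{3} - 8 a$)
$520 - v{\left(W \right)} = 520 - \left(- \frac{16}{3} - -224\right) = 520 - \left(- \frac{16}{3} + 224\right) = 520 - \frac{656}{3} = \frac{904}{3}$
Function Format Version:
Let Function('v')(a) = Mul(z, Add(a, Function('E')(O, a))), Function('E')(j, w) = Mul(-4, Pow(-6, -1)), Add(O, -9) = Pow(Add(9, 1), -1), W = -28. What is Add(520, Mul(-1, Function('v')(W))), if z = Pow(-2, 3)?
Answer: Rational(904, 3) ≈ 301.33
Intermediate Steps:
O = Rational(91, 10) (O = Add(9, Pow(Add(9, 1), -1)) = Add(9, Pow(10, -1)) = Add(9, Rational(1, 10)) = Rational(91, 10) ≈ 9.1000)
Function('E')(j, w) = Rational(2, 3) (Function('E')(j, w) = Mul(-4, Rational(-1, 6)) = Rational(2, 3))
z = -8
Function('v')(a) = Add(Rational(-16, 3), Mul(-8, a)) (Function('v')(a) = Mul(-8, Add(a, Rational(2, 3))) = Mul(-8, Add(Rational(2, 3), a)) = Add(Rational(-16, 3), Mul(-8, a)))
Add(520, Mul(-1, Function('v')(W))) = Add(520, Mul(-1, Add(Rational(-16, 3), Mul(-8, -28)))) = Add(520, Mul(-1, Add(Rational(-16, 3), 224))) = Add(520, Mul(-1, Rational(656, 3))) = Add(520, Rational(-656, 3)) = Rational(904, 3)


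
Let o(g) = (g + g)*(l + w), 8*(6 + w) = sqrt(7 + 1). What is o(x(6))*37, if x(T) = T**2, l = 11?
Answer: 13320 + 666*sqrt(2) ≈ 14262.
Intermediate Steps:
w = -6 + sqrt(2)/4 (w = -6 + sqrt(7 + 1)/8 = -6 + sqrt(8)/8 = -6 + (2*sqrt(2))/8 = -6 + sqrt(2)/4 ≈ -5.6464)
o(g) = 2*g*(5 + sqrt(2)/4) (o(g) = (g + g)*(11 + (-6 + sqrt(2)/4)) = (2*g)*(5 + sqrt(2)/4) = 2*g*(5 + sqrt(2)/4))
o(x(6))*37 = ((1/2)*6**2*(20 + sqrt(2)))*37 = ((1/2)*36*(20 + sqrt(2)))*37 = (360 + 18*sqrt(2))*37 = 13320 + 666*sqrt(2)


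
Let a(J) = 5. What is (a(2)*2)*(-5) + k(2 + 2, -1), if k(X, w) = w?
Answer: -51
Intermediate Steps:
(a(2)*2)*(-5) + k(2 + 2, -1) = (5*2)*(-5) - 1 = 10*(-5) - 1 = -50 - 1 = -51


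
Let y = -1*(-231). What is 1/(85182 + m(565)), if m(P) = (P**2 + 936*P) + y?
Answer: 1/933478 ≈ 1.0713e-6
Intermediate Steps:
y = 231
m(P) = 231 + P**2 + 936*P (m(P) = (P**2 + 936*P) + 231 = 231 + P**2 + 936*P)
1/(85182 + m(565)) = 1/(85182 + (231 + 565**2 + 936*565)) = 1/(85182 + (231 + 319225 + 528840)) = 1/(85182 + 848296) = 1/933478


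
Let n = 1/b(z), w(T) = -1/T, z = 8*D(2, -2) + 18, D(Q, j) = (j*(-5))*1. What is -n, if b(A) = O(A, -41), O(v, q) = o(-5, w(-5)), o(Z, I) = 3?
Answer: -1/3 ≈ -0.33333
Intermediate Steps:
D(Q, j) = -5*j (D(Q, j) = -5*j*1 = -5*j)
z = 98 (z = 8*(-5*(-2)) + 18 = 8*10 + 18 = 80 + 18 = 98)
O(v, q) = 3
b(A) = 3
n = 1/3 ≈ 0.33333
-n = -1*1/3 = -1/3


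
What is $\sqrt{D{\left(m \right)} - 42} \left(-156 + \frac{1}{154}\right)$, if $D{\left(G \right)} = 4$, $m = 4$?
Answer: $- \frac{24023 i \sqrt{38}}{154} \approx - 961.61 i$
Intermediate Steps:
$\sqrt{D{\left(m \right)} - 42} \left(-156 + \frac{1}{154}\right) = \sqrt{4 - 42} \left(-156 + \frac{1}{154}\right) = \sqrt{-38} \left(-156 + \frac{1}{154}\right) = i \sqrt{38} \left(- \frac{24023}{154}\right) = - \frac{24023 i \sqrt{38}}{154}$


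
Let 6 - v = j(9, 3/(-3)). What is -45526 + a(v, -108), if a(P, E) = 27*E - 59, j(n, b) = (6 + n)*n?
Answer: -48501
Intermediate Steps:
j(n, b) = n*(6 + n)
v = -129 (v = 6 - 9*(6 + 9) = 6 - 9*15 = 6 - 1*135 = 6 - 135 = -129)
a(P, E) = -59 + 27*E
-45526 + a(v, -108) = -45526 + (-59 + 27*(-108)) = -45526 + (-59 - 2916) = -45526 - 2975 = -48501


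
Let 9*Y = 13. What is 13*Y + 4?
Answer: 205/9 ≈ 22.778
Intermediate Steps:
Y = 13/9 (Y = (⅑)*13 = 13/9 ≈ 1.4444)
13*Y + 4 = 13*(13/9) + 4 = 169/9 + 4 = 205/9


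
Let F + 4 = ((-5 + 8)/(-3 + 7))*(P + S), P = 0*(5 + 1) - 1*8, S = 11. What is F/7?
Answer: -¼ ≈ -0.25000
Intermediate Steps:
P = -8 (P = 0*6 - 8 = 0 - 8 = -8)
F = -7/4 (F = -4 + ((-5 + 8)/(-3 + 7))*(-8 + 11) = -4 + (3/4)*3 = -4 + (3*(¼))*3 = -4 + (¾)*3 = -4 + 9/4 = -7/4 ≈ -1.7500)
F/7 = -7/4/7 = -7/4*⅐ = -¼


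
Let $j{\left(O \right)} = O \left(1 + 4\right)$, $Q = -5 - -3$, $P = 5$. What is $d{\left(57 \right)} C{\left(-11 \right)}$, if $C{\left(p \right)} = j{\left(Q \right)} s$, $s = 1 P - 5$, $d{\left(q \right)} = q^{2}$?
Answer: $0$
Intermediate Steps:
$Q = -2$ ($Q = -5 + 3 = -2$)
$j{\left(O \right)} = 5 O$ ($j{\left(O \right)} = O 5 = 5 O$)
$s = 0$ ($s = 1 \cdot 5 - 5 = 5 - 5 = 0$)
$C{\left(p \right)} = 0$ ($C{\left(p \right)} = 5 \left(-2\right) 0 = \left(-10\right) 0 = 0$)
$d{\left(57 \right)} C{\left(-11 \right)} = 57^{2} \cdot 0 = 3249 \cdot 0 = 0$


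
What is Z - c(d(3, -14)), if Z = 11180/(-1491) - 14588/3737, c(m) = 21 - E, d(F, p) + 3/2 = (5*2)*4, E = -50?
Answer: -459132925/5571867 ≈ -82.402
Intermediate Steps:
d(F, p) = 77/2 (d(F, p) = -3/2 + (5*2)*4 = -3/2 + 10*4 = -3/2 + 40 = 77/2)
c(m) = 71 (c(m) = 21 - 1*(-50) = 21 + 50 = 71)
Z = -63530368/5571867 (Z = 11180*(-1/1491) - 14588*1/3737 = -11180/1491 - 14588/3737 = -63530368/5571867 ≈ -11.402)
Z - c(d(3, -14)) = -63530368/5571867 - 1*71 = -63530368/5571867 - 71 = -459132925/5571867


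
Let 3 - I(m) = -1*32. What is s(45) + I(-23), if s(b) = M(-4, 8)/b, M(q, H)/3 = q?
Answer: 521/15 ≈ 34.733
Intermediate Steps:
M(q, H) = 3*q
I(m) = 35 (I(m) = 3 - (-1)*32 = 3 - 1*(-32) = 3 + 32 = 35)
s(b) = -12/b (s(b) = (3*(-4))/b = -12/b)
s(45) + I(-23) = -12/45 + 35 = -12*1/45 + 35 = -4/15 + 35 = 521/15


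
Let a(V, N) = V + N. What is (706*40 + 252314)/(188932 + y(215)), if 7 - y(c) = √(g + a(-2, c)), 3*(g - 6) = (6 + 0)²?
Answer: 26503796103/17848972745 + 140277*√231/17848972745 ≈ 1.4850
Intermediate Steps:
a(V, N) = N + V
g = 18 (g = 6 + (6 + 0)²/3 = 6 + (⅓)*6² = 6 + (⅓)*36 = 6 + 12 = 18)
y(c) = 7 - √(16 + c) (y(c) = 7 - √(18 + (c - 2)) = 7 - √(18 + (-2 + c)) = 7 - √(16 + c))
(706*40 + 252314)/(188932 + y(215)) = (706*40 + 252314)/(188932 + (7 - √(16 + 215))) = (28240 + 252314)/(188932 + (7 - √231)) = 280554/(188939 - √231)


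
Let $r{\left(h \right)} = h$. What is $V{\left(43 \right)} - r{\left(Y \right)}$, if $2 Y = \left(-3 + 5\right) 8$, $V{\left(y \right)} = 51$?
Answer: $43$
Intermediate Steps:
$Y = 8$ ($Y = \frac{\left(-3 + 5\right) 8}{2} = \frac{2 \cdot 8}{2} = \frac{1}{2} \cdot 16 = 8$)
$V{\left(43 \right)} - r{\left(Y \right)} = 51 - 8 = 43$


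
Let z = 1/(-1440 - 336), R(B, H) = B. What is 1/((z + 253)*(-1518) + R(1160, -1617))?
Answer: -296/113336371 ≈ -2.6117e-6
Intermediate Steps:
z = -1/1776 (z = 1/(-1776) = -1/1776 ≈ -0.00056306)
1/((z + 253)*(-1518) + R(1160, -1617)) = 1/((-1/1776 + 253)*(-1518) + 1160) = 1/((449327/1776)*(-1518) + 1160) = 1/(-113679731/296 + 1160) = 1/(-113336371/296) = -296/113336371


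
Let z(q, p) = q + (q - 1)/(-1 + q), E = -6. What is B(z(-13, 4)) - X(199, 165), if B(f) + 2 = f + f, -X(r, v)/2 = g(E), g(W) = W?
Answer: -38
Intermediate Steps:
X(r, v) = 12 (X(r, v) = -2*(-6) = 12)
z(q, p) = 1 + q (z(q, p) = q + (-1 + q)/(-1 + q) = q + 1 = 1 + q)
B(f) = -2 + 2*f (B(f) = -2 + (f + f) = -2 + 2*f)
B(z(-13, 4)) - X(199, 165) = (-2 + 2*(1 - 13)) - 1*12 = (-2 + 2*(-12)) - 12 = (-2 - 24) - 12 = -26 - 12 = -38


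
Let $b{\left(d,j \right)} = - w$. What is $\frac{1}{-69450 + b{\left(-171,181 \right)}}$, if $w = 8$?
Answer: $- \frac{1}{69458} \approx -1.4397 \cdot 10^{-5}$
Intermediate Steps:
$b{\left(d,j \right)} = -8$ ($b{\left(d,j \right)} = \left(-1\right) 8 = -8$)
$\frac{1}{-69450 + b{\left(-171,181 \right)}} = \frac{1}{-69450 - 8} = \frac{1}{-69458} = - \frac{1}{69458}$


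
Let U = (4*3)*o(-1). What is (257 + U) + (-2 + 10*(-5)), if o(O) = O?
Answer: 193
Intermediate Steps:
U = -12 (U = (4*3)*(-1) = 12*(-1) = -12)
(257 + U) + (-2 + 10*(-5)) = (257 - 12) + (-2 + 10*(-5)) = 245 + (-2 - 50) = 245 - 52 = 193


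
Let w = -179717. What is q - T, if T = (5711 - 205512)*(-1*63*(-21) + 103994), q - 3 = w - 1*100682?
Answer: 21042161521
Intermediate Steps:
q = -280396 (q = 3 + (-179717 - 1*100682) = 3 + (-179717 - 100682) = 3 - 280399 = -280396)
T = -21042441917 (T = -199801*(-63*(-21) + 103994) = -199801*(1323 + 103994) = -199801*105317 = -21042441917)
q - T = -280396 - 1*(-21042441917) = -280396 + 21042441917 = 21042161521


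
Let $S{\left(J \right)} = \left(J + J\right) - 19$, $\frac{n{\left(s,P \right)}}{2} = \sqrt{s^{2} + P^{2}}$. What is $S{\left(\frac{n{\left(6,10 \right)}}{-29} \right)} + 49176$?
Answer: $49157 - \frac{8 \sqrt{34}}{29} \approx 49155.0$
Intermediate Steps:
$n{\left(s,P \right)} = 2 \sqrt{P^{2} + s^{2}}$ ($n{\left(s,P \right)} = 2 \sqrt{s^{2} + P^{2}} = 2 \sqrt{P^{2} + s^{2}}$)
$S{\left(J \right)} = -19 + 2 J$ ($S{\left(J \right)} = 2 J - 19 = -19 + 2 J$)
$S{\left(\frac{n{\left(6,10 \right)}}{-29} \right)} + 49176 = \left(-19 + 2 \frac{2 \sqrt{10^{2} + 6^{2}}}{-29}\right) + 49176 = \left(-19 + 2 \cdot 2 \sqrt{100 + 36} \left(- \frac{1}{29}\right)\right) + 49176 = \left(-19 + 2 \cdot 2 \sqrt{136} \left(- \frac{1}{29}\right)\right) + 49176 = \left(-19 + 2 \cdot 2 \cdot 2 \sqrt{34} \left(- \frac{1}{29}\right)\right) + 49176 = \left(-19 + 2 \cdot 4 \sqrt{34} \left(- \frac{1}{29}\right)\right) + 49176 = \left(-19 + 2 \left(- \frac{4 \sqrt{34}}{29}\right)\right) + 49176 = \left(-19 - \frac{8 \sqrt{34}}{29}\right) + 49176 = 49157 - \frac{8 \sqrt{34}}{29}$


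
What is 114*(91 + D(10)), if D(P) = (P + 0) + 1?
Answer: 11628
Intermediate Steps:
D(P) = 1 + P (D(P) = P + 1 = 1 + P)
114*(91 + D(10)) = 114*(91 + (1 + 10)) = 114*(91 + 11) = 114*102 = 11628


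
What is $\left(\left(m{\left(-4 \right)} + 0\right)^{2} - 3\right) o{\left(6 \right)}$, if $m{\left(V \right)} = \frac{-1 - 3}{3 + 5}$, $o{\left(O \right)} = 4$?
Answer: $-11$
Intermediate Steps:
$m{\left(V \right)} = - \frac{1}{2}$ ($m{\left(V \right)} = - \frac{4}{8} = \left(-4\right) \frac{1}{8} = - \frac{1}{2}$)
$\left(\left(m{\left(-4 \right)} + 0\right)^{2} - 3\right) o{\left(6 \right)} = \left(\left(- \frac{1}{2} + 0\right)^{2} - 3\right) 4 = \left(\left(- \frac{1}{2}\right)^{2} - 3\right) 4 = \left(\frac{1}{4} - 3\right) 4 = \left(- \frac{11}{4}\right) 4 = -11$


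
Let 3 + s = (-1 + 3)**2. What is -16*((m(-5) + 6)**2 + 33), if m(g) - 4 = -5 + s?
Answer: -1104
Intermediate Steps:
s = 1 (s = -3 + (-1 + 3)**2 = -3 + 2**2 = -3 + 4 = 1)
m(g) = 0 (m(g) = 4 + (-5 + 1) = 4 - 4 = 0)
-16*((m(-5) + 6)**2 + 33) = -16*((0 + 6)**2 + 33) = -16*(6**2 + 33) = -16*(36 + 33) = -16*69 = -1104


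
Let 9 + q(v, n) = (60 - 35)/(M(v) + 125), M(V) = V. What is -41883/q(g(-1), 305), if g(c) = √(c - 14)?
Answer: 1152913341/242243 - 209415*I*√15/242243 ≈ 4759.3 - 3.3481*I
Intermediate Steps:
g(c) = √(-14 + c)
q(v, n) = -9 + 25/(125 + v) (q(v, n) = -9 + (60 - 35)/(v + 125) = -9 + 25/(125 + v))
-41883/q(g(-1), 305) = -41883*(125 + √(-14 - 1))/(-1100 - 9*√(-14 - 1)) = -41883*(125 + √(-15))/(-1100 - 9*I*√15) = -41883*(125 + I*√15)/(-1100 - 9*I*√15)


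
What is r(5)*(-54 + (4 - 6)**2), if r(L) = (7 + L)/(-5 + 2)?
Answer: 200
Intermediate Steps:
r(L) = -7/3 - L/3 (r(L) = (7 + L)/(-3) = (7 + L)*(-1/3) = -7/3 - L/3)
r(5)*(-54 + (4 - 6)**2) = (-7/3 - 1/3*5)*(-54 + (4 - 6)**2) = (-7/3 - 5/3)*(-54 + (-2)**2) = -4*(-54 + 4) = -4*(-50) = 200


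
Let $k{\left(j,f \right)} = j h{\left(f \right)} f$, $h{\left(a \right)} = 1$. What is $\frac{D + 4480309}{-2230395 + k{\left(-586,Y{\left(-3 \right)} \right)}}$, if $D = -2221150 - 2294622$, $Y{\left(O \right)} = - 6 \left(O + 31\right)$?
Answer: $\frac{11821}{710649} \approx 0.016634$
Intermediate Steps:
$Y{\left(O \right)} = -186 - 6 O$ ($Y{\left(O \right)} = - 6 \left(31 + O\right) = -186 - 6 O$)
$k{\left(j,f \right)} = f j$ ($k{\left(j,f \right)} = j 1 f = j f = f j$)
$D = -4515772$
$\frac{D + 4480309}{-2230395 + k{\left(-586,Y{\left(-3 \right)} \right)}} = \frac{-4515772 + 4480309}{-2230395 + \left(-186 - -18\right) \left(-586\right)} = - \frac{35463}{-2230395 + \left(-186 + 18\right) \left(-586\right)} = - \frac{35463}{-2230395 - -98448} = - \frac{35463}{-2230395 + 98448} = - \frac{35463}{-2131947} = \left(-35463\right) \left(- \frac{1}{2131947}\right) = \frac{11821}{710649}$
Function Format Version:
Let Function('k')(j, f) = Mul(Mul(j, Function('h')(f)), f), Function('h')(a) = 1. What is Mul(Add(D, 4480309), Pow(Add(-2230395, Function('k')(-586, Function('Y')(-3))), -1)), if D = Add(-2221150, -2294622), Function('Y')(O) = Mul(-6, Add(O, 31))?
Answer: Rational(11821, 710649) ≈ 0.016634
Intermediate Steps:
Function('Y')(O) = Add(-186, Mul(-6, O)) (Function('Y')(O) = Mul(-6, Add(31, O)) = Add(-186, Mul(-6, O)))
Function('k')(j, f) = Mul(f, j) (Function('k')(j, f) = Mul(Mul(j, 1), f) = Mul(j, f) = Mul(f, j))
D = -4515772
Mul(Add(D, 4480309), Pow(Add(-2230395, Function('k')(-586, Function('Y')(-3))), -1)) = Mul(Add(-4515772, 4480309), Pow(Add(-2230395, Mul(Add(-186, Mul(-6, -3)), -586)), -1)) = Mul(-35463, Pow(Add(-2230395, Mul(Add(-186, 18), -586)), -1)) = Mul(-35463, Pow(Add(-2230395, Mul(-168, -586)), -1)) = Mul(-35463, Pow(Add(-2230395, 98448), -1)) = Mul(-35463, Pow(-2131947, -1)) = Mul(-35463, Rational(-1, 2131947)) = Rational(11821, 710649)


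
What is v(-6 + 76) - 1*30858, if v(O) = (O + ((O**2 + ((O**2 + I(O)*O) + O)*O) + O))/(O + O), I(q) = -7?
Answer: -28582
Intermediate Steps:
v(O) = (O**2 + 2*O + O*(O**2 - 6*O))/(2*O) (v(O) = (O + ((O**2 + ((O**2 - 7*O) + O)*O) + O))/(O + O) = (O + ((O**2 + (O**2 - 6*O)*O) + O))/((2*O)) = (O + ((O**2 + O*(O**2 - 6*O)) + O))*(1/(2*O)) = (O + (O + O**2 + O*(O**2 - 6*O)))*(1/(2*O)) = (O**2 + 2*O + O*(O**2 - 6*O))*(1/(2*O)) = (O**2 + 2*O + O*(O**2 - 6*O))/(2*O))
v(-6 + 76) - 1*30858 = (1 + (-6 + 76)**2/2 - 5*(-6 + 76)/2) - 1*30858 = (1 + (1/2)*70**2 - 5/2*70) - 30858 = (1 + (1/2)*4900 - 175) - 30858 = (1 + 2450 - 175) - 30858 = 2276 - 30858 = -28582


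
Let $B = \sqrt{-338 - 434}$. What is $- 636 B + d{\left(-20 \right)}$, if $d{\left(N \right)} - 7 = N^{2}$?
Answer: $407 - 1272 i \sqrt{193} \approx 407.0 - 17671.0 i$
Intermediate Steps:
$B = 2 i \sqrt{193}$ ($B = \sqrt{-772} = 2 i \sqrt{193} \approx 27.785 i$)
$d{\left(N \right)} = 7 + N^{2}$
$- 636 B + d{\left(-20 \right)} = - 636 \cdot 2 i \sqrt{193} + \left(7 + \left(-20\right)^{2}\right) = - 1272 i \sqrt{193} + \left(7 + 400\right) = - 1272 i \sqrt{193} + 407 = 407 - 1272 i \sqrt{193}$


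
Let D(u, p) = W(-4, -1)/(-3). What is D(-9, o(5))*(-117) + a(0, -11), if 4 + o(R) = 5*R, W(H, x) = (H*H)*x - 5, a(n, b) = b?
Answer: -830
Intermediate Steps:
W(H, x) = -5 + x*H² (W(H, x) = H²*x - 5 = x*H² - 5 = -5 + x*H²)
o(R) = -4 + 5*R
D(u, p) = 7 (D(u, p) = (-5 - 1*(-4)²)/(-3) = (-5 - 1*16)*(-⅓) = (-5 - 16)*(-⅓) = -21*(-⅓) = 7)
D(-9, o(5))*(-117) + a(0, -11) = 7*(-117) - 11 = -819 - 11 = -830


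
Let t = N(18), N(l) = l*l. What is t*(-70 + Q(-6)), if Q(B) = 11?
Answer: -19116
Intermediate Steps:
N(l) = l²
t = 324 (t = 18² = 324)
t*(-70 + Q(-6)) = 324*(-70 + 11) = 324*(-59) = -19116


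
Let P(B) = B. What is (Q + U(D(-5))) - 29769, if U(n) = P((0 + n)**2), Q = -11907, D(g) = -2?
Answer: -41672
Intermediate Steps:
U(n) = n**2 (U(n) = (0 + n)**2 = n**2)
(Q + U(D(-5))) - 29769 = (-11907 + (-2)**2) - 29769 = (-11907 + 4) - 29769 = -11903 - 29769 = -41672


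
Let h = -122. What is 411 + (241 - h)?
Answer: 774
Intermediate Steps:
411 + (241 - h) = 411 + (241 - 1*(-122)) = 411 + (241 + 122) = 411 + 363 = 774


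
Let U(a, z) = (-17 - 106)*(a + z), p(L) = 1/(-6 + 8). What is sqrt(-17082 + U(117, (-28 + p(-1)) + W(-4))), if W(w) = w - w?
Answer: I*sqrt(112362)/2 ≈ 167.6*I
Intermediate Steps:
W(w) = 0
p(L) = 1/2
U(a, z) = -123*a - 123*z (U(a, z) = -123*(a + z) = -123*a - 123*z)
sqrt(-17082 + U(117, (-28 + p(-1)) + W(-4))) = sqrt(-17082 + (-123*117 - 123*((-28 + 1/2) + 0))) = sqrt(-17082 + (-14391 - 123*(-55/2 + 0))) = sqrt(-17082 + (-14391 - 123*(-55/2))) = sqrt(-17082 + (-14391 + 6765/2)) = sqrt(-17082 - 22017/2) = sqrt(-56181/2) = I*sqrt(112362)/2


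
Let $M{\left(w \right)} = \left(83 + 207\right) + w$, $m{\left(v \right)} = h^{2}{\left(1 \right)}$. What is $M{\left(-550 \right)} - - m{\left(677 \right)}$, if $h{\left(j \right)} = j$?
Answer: $-259$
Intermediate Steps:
$m{\left(v \right)} = 1$ ($m{\left(v \right)} = 1^{2} = 1$)
$M{\left(w \right)} = 290 + w$
$M{\left(-550 \right)} - - m{\left(677 \right)} = \left(290 - 550\right) - \left(-1\right) 1 = -260 - -1 = -260 + 1 = -259$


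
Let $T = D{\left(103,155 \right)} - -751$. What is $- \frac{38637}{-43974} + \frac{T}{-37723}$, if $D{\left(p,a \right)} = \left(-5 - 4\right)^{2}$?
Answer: $\frac{22554241}{26330654} \approx 0.85658$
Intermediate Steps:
$D{\left(p,a \right)} = 81$ ($D{\left(p,a \right)} = \left(-9\right)^{2} = 81$)
$T = 832$ ($T = 81 - -751 = 81 + 751 = 832$)
$- \frac{38637}{-43974} + \frac{T}{-37723} = - \frac{38637}{-43974} + \frac{832}{-37723} = \left(-38637\right) \left(- \frac{1}{43974}\right) + 832 \left(- \frac{1}{37723}\right) = \frac{4293}{4886} - \frac{832}{37723} = \frac{22554241}{26330654}$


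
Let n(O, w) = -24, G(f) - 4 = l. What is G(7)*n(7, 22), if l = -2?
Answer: -48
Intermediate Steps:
G(f) = 2 (G(f) = 4 - 2 = 2)
G(7)*n(7, 22) = 2*(-24) = -48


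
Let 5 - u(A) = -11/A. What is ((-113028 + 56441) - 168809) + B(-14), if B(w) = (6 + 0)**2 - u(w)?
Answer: -3155099/14 ≈ -2.2536e+5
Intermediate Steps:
u(A) = 5 + 11/A (u(A) = 5 - (-11)/A = 5 + 11/A)
B(w) = 31 - 11/w (B(w) = (6 + 0)**2 - (5 + 11/w) = 6**2 + (-5 - 11/w) = 36 + (-5 - 11/w) = 31 - 11/w)
((-113028 + 56441) - 168809) + B(-14) = ((-113028 + 56441) - 168809) + (31 - 11/(-14)) = (-56587 - 168809) + (31 - 11*(-1/14)) = -225396 + (31 + 11/14) = -225396 + 445/14 = -3155099/14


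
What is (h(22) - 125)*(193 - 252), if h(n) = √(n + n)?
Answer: 7375 - 118*√11 ≈ 6983.6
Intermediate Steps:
h(n) = √2*√n (h(n) = √(2*n) = √2*√n)
(h(22) - 125)*(193 - 252) = (√2*√22 - 125)*(193 - 252) = (2*√11 - 125)*(-59) = (-125 + 2*√11)*(-59) = 7375 - 118*√11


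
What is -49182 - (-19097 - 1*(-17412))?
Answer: -47497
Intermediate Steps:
-49182 - (-19097 - 1*(-17412)) = -49182 - (-19097 + 17412) = -49182 - 1*(-1685) = -49182 + 1685 = -47497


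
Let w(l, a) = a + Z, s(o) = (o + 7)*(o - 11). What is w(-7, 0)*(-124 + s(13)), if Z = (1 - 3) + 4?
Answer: -168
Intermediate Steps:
Z = 2 (Z = -2 + 4 = 2)
s(o) = (-11 + o)*(7 + o) (s(o) = (7 + o)*(-11 + o) = (-11 + o)*(7 + o))
w(l, a) = 2 + a (w(l, a) = a + 2 = 2 + a)
w(-7, 0)*(-124 + s(13)) = (2 + 0)*(-124 + (-77 + 13² - 4*13)) = 2*(-124 + (-77 + 169 - 52)) = 2*(-124 + 40) = 2*(-84) = -168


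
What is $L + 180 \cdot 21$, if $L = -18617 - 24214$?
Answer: $-39051$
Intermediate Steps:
$L = -42831$ ($L = -18617 - 24214 = -42831$)
$L + 180 \cdot 21 = -42831 + 180 \cdot 21 = -42831 + 3780 = -39051$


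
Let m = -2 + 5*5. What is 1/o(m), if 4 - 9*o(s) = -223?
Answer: 9/227 ≈ 0.039648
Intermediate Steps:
m = 23 (m = -2 + 25 = 23)
o(s) = 227/9 (o(s) = 4/9 - 1/9*(-223) = 4/9 + 223/9 = 227/9)
1/o(m) = 1/(227/9) = 9/227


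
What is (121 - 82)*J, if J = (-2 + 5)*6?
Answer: 702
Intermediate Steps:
J = 18 (J = 3*6 = 18)
(121 - 82)*J = (121 - 82)*18 = 39*18 = 702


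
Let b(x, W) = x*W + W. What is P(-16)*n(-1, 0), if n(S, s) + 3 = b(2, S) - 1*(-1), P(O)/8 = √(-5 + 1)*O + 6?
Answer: -240 + 1280*I ≈ -240.0 + 1280.0*I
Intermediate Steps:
P(O) = 48 + 16*I*O (P(O) = 8*(√(-5 + 1)*O + 6) = 8*(√(-4)*O + 6) = 8*((2*I)*O + 6) = 8*(2*I*O + 6) = 8*(6 + 2*I*O) = 48 + 16*I*O)
b(x, W) = W + W*x (b(x, W) = W*x + W = W + W*x)
n(S, s) = -2 + 3*S (n(S, s) = -3 + (S*(1 + 2) - 1*(-1)) = -3 + (S*3 + 1) = -3 + (3*S + 1) = -3 + (1 + 3*S) = -2 + 3*S)
P(-16)*n(-1, 0) = (48 + 16*I*(-16))*(-2 + 3*(-1)) = (48 - 256*I)*(-2 - 3) = (48 - 256*I)*(-5) = -240 + 1280*I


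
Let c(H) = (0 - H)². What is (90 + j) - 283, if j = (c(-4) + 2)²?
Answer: 131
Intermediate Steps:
c(H) = H² (c(H) = (-H)² = H²)
j = 324 (j = ((-4)² + 2)² = (16 + 2)² = 18² = 324)
(90 + j) - 283 = (90 + 324) - 283 = 414 - 283 = 131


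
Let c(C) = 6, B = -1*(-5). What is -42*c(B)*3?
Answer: -756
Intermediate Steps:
B = 5
-42*c(B)*3 = -42*6*3 = -252*3 = -756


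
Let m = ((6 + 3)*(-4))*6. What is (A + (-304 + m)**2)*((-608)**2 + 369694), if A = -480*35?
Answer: 187501188800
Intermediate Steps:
A = -16800
m = -216 (m = (9*(-4))*6 = -36*6 = -216)
(A + (-304 + m)**2)*((-608)**2 + 369694) = (-16800 + (-304 - 216)**2)*((-608)**2 + 369694) = (-16800 + (-520)**2)*(369664 + 369694) = (-16800 + 270400)*739358 = 253600*739358 = 187501188800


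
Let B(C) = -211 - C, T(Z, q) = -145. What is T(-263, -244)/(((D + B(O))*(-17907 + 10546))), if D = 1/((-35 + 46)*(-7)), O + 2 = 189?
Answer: -11165/225592567 ≈ -4.9492e-5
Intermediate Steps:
O = 187 (O = -2 + 189 = 187)
D = -1/77 (D = 1/(11*(-7)) = 1/(-77) = -1/77 ≈ -0.012987)
T(-263, -244)/(((D + B(O))*(-17907 + 10546))) = -145*1/((-17907 + 10546)*(-1/77 + (-211 - 1*187))) = -145*(-1/(7361*(-1/77 + (-211 - 187)))) = -145*(-1/(7361*(-1/77 - 398))) = -145/((-30647/77*(-7361))) = -145/225592567/77 = -145*77/225592567 = -11165/225592567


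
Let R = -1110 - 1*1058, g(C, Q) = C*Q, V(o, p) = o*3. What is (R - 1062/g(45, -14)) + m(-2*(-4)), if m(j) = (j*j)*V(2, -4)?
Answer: -62381/35 ≈ -1782.3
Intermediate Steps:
V(o, p) = 3*o
m(j) = 6*j² (m(j) = (j*j)*(3*2) = j²*6 = 6*j²)
R = -2168 (R = -1110 - 1058 = -2168)
(R - 1062/g(45, -14)) + m(-2*(-4)) = (-2168 - 1062/(45*(-14))) + 6*(-2*(-4))² = (-2168 - 1062/(-630)) + 6*8² = (-2168 - 1062*(-1/630)) + 6*64 = (-2168 + 59/35) + 384 = -75821/35 + 384 = -62381/35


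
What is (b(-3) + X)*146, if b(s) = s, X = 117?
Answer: 16644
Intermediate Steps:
(b(-3) + X)*146 = (-3 + 117)*146 = 114*146 = 16644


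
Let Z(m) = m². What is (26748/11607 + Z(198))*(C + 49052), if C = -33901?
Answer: 2298242947992/3869 ≈ 5.9401e+8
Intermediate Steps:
(26748/11607 + Z(198))*(C + 49052) = (26748/11607 + 198²)*(-33901 + 49052) = (26748*(1/11607) + 39204)*15151 = (8916/3869 + 39204)*15151 = (151689192/3869)*15151 = 2298242947992/3869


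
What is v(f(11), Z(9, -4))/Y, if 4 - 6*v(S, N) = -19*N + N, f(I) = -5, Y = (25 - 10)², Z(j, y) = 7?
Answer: 13/135 ≈ 0.096296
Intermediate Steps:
Y = 225 (Y = 15² = 225)
v(S, N) = ⅔ + 3*N (v(S, N) = ⅔ - (-19*N + N)/6 = ⅔ - (-3)*N = ⅔ + 3*N)
v(f(11), Z(9, -4))/Y = (⅔ + 3*7)/225 = (⅔ + 21)*(1/225) = (65/3)*(1/225) = 13/135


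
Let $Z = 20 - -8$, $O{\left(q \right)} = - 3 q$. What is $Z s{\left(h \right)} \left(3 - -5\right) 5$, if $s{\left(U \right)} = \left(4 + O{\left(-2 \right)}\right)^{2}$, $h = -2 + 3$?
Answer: $112000$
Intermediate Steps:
$h = 1$
$Z = 28$ ($Z = 20 + 8 = 28$)
$s{\left(U \right)} = 100$ ($s{\left(U \right)} = \left(4 - -6\right)^{2} = \left(4 + 6\right)^{2} = 10^{2} = 100$)
$Z s{\left(h \right)} \left(3 - -5\right) 5 = 28 \cdot 100 \left(3 - -5\right) 5 = 2800 \left(3 + 5\right) 5 = 2800 \cdot 8 \cdot 5 = 2800 \cdot 40 = 112000$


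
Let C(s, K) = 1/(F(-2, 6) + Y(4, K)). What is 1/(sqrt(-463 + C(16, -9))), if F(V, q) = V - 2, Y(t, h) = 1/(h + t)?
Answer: -I*sqrt(798)/608 ≈ -0.046462*I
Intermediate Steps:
F(V, q) = -2 + V
C(s, K) = 1/(-4 + 1/(4 + K)) (C(s, K) = 1/((-2 - 2) + 1/(K + 4)) = 1/(-4 + 1/(4 + K)))
1/(sqrt(-463 + C(16, -9))) = 1/(sqrt(-463 + (-4 - 1*(-9))/(15 + 4*(-9)))) = 1/(sqrt(-463 + (-4 + 9)/(15 - 36))) = 1/(sqrt(-463 + 5/(-21))) = 1/(sqrt(-463 - 1/21*5)) = 1/(sqrt(-463 - 5/21)) = 1/(sqrt(-9728/21)) = 1/(16*I*sqrt(798)/21) = -I*sqrt(798)/608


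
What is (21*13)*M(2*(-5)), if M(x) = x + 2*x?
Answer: -8190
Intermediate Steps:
M(x) = 3*x
(21*13)*M(2*(-5)) = (21*13)*(3*(2*(-5))) = 273*(3*(-10)) = 273*(-30) = -8190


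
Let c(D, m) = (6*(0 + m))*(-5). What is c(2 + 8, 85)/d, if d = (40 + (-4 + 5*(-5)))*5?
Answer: -510/11 ≈ -46.364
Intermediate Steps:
c(D, m) = -30*m (c(D, m) = (6*m)*(-5) = -30*m)
d = 55 (d = (40 + (-4 - 25))*5 = (40 - 29)*5 = 11*5 = 55)
c(2 + 8, 85)/d = -30*85/55 = -2550*1/55 = -510/11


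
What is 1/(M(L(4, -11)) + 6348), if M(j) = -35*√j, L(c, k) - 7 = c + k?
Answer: 1/6348 ≈ 0.00015753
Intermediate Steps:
L(c, k) = 7 + c + k (L(c, k) = 7 + (c + k) = 7 + c + k)
1/(M(L(4, -11)) + 6348) = 1/(-35*√(7 + 4 - 11) + 6348) = 1/(-35*√0 + 6348) = 1/(-35*0 + 6348) = 1/(0 + 6348) = 1/6348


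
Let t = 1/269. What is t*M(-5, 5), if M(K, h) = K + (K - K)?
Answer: -5/269 ≈ -0.018587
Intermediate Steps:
t = 1/269 ≈ 0.0037175
M(K, h) = K (M(K, h) = K + 0 = K)
t*M(-5, 5) = (1/269)*(-5) = -5/269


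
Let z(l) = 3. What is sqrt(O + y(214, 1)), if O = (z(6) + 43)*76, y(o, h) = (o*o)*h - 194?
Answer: 7*sqrt(1002) ≈ 221.58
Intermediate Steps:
y(o, h) = -194 + h*o**2 (y(o, h) = o**2*h - 194 = h*o**2 - 194 = -194 + h*o**2)
O = 3496 (O = (3 + 43)*76 = 46*76 = 3496)
sqrt(O + y(214, 1)) = sqrt(3496 + (-194 + 1*214**2)) = sqrt(3496 + (-194 + 1*45796)) = sqrt(3496 + (-194 + 45796)) = sqrt(3496 + 45602) = sqrt(49098) = 7*sqrt(1002)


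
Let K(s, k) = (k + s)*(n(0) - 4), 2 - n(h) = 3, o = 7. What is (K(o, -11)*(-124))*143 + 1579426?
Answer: 1224786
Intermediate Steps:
n(h) = -1 (n(h) = 2 - 1*3 = 2 - 3 = -1)
K(s, k) = -5*k - 5*s (K(s, k) = (k + s)*(-1 - 4) = (k + s)*(-5) = -5*k - 5*s)
(K(o, -11)*(-124))*143 + 1579426 = ((-5*(-11) - 5*7)*(-124))*143 + 1579426 = ((55 - 35)*(-124))*143 + 1579426 = (20*(-124))*143 + 1579426 = -2480*143 + 1579426 = -354640 + 1579426 = 1224786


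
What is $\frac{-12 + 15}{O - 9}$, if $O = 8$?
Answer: $-3$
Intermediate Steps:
$\frac{-12 + 15}{O - 9} = \frac{-12 + 15}{8 - 9} = \frac{1}{-1} \cdot 3 = \left(-1\right) 3 = -3$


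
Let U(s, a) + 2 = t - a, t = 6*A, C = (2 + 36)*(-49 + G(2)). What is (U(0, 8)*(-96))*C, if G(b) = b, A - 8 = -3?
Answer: 3429120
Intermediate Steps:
A = 5 (A = 8 - 3 = 5)
C = -1786 (C = (2 + 36)*(-49 + 2) = 38*(-47) = -1786)
t = 30 (t = 6*5 = 30)
U(s, a) = 28 - a (U(s, a) = -2 + (30 - a) = 28 - a)
(U(0, 8)*(-96))*C = ((28 - 1*8)*(-96))*(-1786) = ((28 - 8)*(-96))*(-1786) = (20*(-96))*(-1786) = -1920*(-1786) = 3429120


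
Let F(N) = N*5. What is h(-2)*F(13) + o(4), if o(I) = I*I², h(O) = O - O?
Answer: 64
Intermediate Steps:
h(O) = 0
o(I) = I³
F(N) = 5*N
h(-2)*F(13) + o(4) = 0*(5*13) + 4³ = 0*65 + 64 = 0 + 64 = 64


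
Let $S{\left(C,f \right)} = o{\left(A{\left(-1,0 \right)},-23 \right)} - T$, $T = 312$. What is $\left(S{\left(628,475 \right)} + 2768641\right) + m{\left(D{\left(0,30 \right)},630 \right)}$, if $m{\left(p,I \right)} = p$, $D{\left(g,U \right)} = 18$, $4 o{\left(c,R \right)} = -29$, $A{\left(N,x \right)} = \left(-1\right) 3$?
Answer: $\frac{11073359}{4} \approx 2.7683 \cdot 10^{6}$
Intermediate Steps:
$A{\left(N,x \right)} = -3$
$o{\left(c,R \right)} = - \frac{29}{4}$ ($o{\left(c,R \right)} = \frac{1}{4} \left(-29\right) = - \frac{29}{4}$)
$S{\left(C,f \right)} = - \frac{1277}{4}$ ($S{\left(C,f \right)} = - \frac{29}{4} - 312 = - \frac{1277}{4}$)
$\left(S{\left(628,475 \right)} + 2768641\right) + m{\left(D{\left(0,30 \right)},630 \right)} = \left(- \frac{1277}{4} + 2768641\right) + 18 = \frac{11073287}{4} + 18 = \frac{11073359}{4}$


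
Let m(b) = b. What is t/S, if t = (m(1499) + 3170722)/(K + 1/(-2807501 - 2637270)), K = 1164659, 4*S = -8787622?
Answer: -442872228369/357211288414180556 ≈ -1.2398e-6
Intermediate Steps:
S = -4393811/2 (S = (1/4)*(-8787622) = -4393811/2 ≈ -2.1969e+6)
t = 442872228369/162597475592 (t = (1499 + 3170722)/(1164659 + 1/(-2807501 - 2637270)) = 3172221/(1164659 + 1/(-5444771)) = 3172221/(1164659 - 1/5444771) = 3172221/(6341301548088/5444771) = 3172221*(5444771/6341301548088) = 442872228369/162597475592 ≈ 2.7237)
t/S = 442872228369/(162597475592*(-4393811/2)) = (442872228369/162597475592)*(-2/4393811) = -442872228369/357211288414180556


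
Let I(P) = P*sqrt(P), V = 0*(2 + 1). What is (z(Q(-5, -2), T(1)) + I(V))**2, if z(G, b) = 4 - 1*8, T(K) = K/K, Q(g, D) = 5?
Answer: 16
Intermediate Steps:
V = 0 (V = 0*3 = 0)
T(K) = 1
z(G, b) = -4 (z(G, b) = 4 - 8 = -4)
I(P) = P**(3/2)
(z(Q(-5, -2), T(1)) + I(V))**2 = (-4 + 0**(3/2))**2 = (-4 + 0)**2 = (-4)**2 = 16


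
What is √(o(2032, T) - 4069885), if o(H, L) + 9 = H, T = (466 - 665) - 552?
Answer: I*√4067862 ≈ 2016.9*I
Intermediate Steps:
T = -751 (T = -199 - 552 = -751)
o(H, L) = -9 + H
√(o(2032, T) - 4069885) = √((-9 + 2032) - 4069885) = √(2023 - 4069885) = √(-4067862) = I*√4067862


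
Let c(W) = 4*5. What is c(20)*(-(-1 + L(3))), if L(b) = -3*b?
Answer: 200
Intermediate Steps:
c(W) = 20
c(20)*(-(-1 + L(3))) = 20*(-(-1 - 3*3)) = 20*(-(-1 - 9)) = 20*(-1*(-10)) = 20*10 = 200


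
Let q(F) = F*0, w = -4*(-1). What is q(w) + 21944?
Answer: 21944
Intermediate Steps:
w = 4
q(F) = 0
q(w) + 21944 = 0 + 21944 = 21944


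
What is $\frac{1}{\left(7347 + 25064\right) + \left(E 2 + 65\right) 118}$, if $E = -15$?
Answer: $\frac{1}{36541} \approx 2.7367 \cdot 10^{-5}$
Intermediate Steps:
$\frac{1}{\left(7347 + 25064\right) + \left(E 2 + 65\right) 118} = \frac{1}{\left(7347 + 25064\right) + \left(\left(-15\right) 2 + 65\right) 118} = \frac{1}{32411 + \left(-30 + 65\right) 118} = \frac{1}{32411 + 35 \cdot 118} = \frac{1}{32411 + 4130} = \frac{1}{36541}$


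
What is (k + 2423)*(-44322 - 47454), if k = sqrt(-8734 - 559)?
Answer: -222373248 - 91776*I*sqrt(9293) ≈ -2.2237e+8 - 8.8472e+6*I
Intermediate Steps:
k = I*sqrt(9293) (k = sqrt(-9293) = I*sqrt(9293) ≈ 96.4*I)
(k + 2423)*(-44322 - 47454) = (I*sqrt(9293) + 2423)*(-44322 - 47454) = (2423 + I*sqrt(9293))*(-91776) = -222373248 - 91776*I*sqrt(9293)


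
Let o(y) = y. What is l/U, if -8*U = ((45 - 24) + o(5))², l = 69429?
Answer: -138858/169 ≈ -821.64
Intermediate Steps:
U = -169/2 (U = -((45 - 24) + 5)²/8 = -(21 + 5)²/8 = -⅛*26² = -⅛*676 = -169/2 ≈ -84.500)
l/U = 69429/(-169/2) = 69429*(-2/169) = -138858/169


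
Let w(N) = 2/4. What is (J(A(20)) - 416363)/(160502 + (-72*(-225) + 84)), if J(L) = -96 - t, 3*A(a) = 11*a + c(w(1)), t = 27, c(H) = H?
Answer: -208243/88393 ≈ -2.3559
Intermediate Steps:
w(N) = 1/2 (w(N) = 2*(1/4) = 1/2)
A(a) = 1/6 + 11*a/3 (A(a) = (11*a + 1/2)/3 = (1/2 + 11*a)/3 = 1/6 + 11*a/3)
J(L) = -123 (J(L) = -96 - 1*27 = -96 - 27 = -123)
(J(A(20)) - 416363)/(160502 + (-72*(-225) + 84)) = (-123 - 416363)/(160502 + (-72*(-225) + 84)) = -416486/(160502 + (16200 + 84)) = -416486/(160502 + 16284) = -416486/176786 = -416486*1/176786 = -208243/88393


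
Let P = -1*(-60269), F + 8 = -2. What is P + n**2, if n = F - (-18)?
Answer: 60333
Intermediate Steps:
F = -10 (F = -8 - 2 = -10)
n = 8 (n = -10 - (-18) = -10 - 6*(-3) = -10 + 18 = 8)
P = 60269
P + n**2 = 60269 + 8**2 = 60269 + 64 = 60333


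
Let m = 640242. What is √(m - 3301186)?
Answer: 4*I*√166309 ≈ 1631.2*I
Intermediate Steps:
√(m - 3301186) = √(640242 - 3301186) = √(-2660944) = 4*I*√166309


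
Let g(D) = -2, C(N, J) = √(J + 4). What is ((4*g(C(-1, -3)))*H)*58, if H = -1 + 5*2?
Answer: -4176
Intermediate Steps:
C(N, J) = √(4 + J)
H = 9 (H = -1 + 10 = 9)
((4*g(C(-1, -3)))*H)*58 = ((4*(-2))*9)*58 = -8*9*58 = -72*58 = -4176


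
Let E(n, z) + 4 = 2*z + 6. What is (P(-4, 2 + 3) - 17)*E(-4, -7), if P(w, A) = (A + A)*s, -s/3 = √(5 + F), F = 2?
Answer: 204 + 360*√7 ≈ 1156.5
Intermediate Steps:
s = -3*√7 (s = -3*√(5 + 2) = -3*√7 ≈ -7.9373)
E(n, z) = 2 + 2*z (E(n, z) = -4 + (2*z + 6) = -4 + (6 + 2*z) = 2 + 2*z)
P(w, A) = -6*A*√7 (P(w, A) = (A + A)*(-3*√7) = (2*A)*(-3*√7) = -6*A*√7)
(P(-4, 2 + 3) - 17)*E(-4, -7) = (-6*(2 + 3)*√7 - 17)*(2 + 2*(-7)) = (-6*5*√7 - 17)*(2 - 14) = (-30*√7 - 17)*(-12) = (-17 - 30*√7)*(-12) = 204 + 360*√7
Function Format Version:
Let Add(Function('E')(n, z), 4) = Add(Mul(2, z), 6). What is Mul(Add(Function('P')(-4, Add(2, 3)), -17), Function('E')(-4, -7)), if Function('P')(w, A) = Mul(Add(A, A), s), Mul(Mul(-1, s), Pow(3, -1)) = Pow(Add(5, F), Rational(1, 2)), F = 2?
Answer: Add(204, Mul(360, Pow(7, Rational(1, 2)))) ≈ 1156.5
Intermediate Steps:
s = Mul(-3, Pow(7, Rational(1, 2))) (s = Mul(-3, Pow(Add(5, 2), Rational(1, 2))) = Mul(-3, Pow(7, Rational(1, 2))) ≈ -7.9373)
Function('E')(n, z) = Add(2, Mul(2, z)) (Function('E')(n, z) = Add(-4, Add(Mul(2, z), 6)) = Add(-4, Add(6, Mul(2, z))) = Add(2, Mul(2, z)))
Function('P')(w, A) = Mul(-6, A, Pow(7, Rational(1, 2))) (Function('P')(w, A) = Mul(Add(A, A), Mul(-3, Pow(7, Rational(1, 2)))) = Mul(Mul(2, A), Mul(-3, Pow(7, Rational(1, 2)))) = Mul(-6, A, Pow(7, Rational(1, 2))))
Mul(Add(Function('P')(-4, Add(2, 3)), -17), Function('E')(-4, -7)) = Mul(Add(Mul(-6, Add(2, 3), Pow(7, Rational(1, 2))), -17), Add(2, Mul(2, -7))) = Mul(Add(Mul(-6, 5, Pow(7, Rational(1, 2))), -17), Add(2, -14)) = Mul(Add(Mul(-30, Pow(7, Rational(1, 2))), -17), -12) = Mul(Add(-17, Mul(-30, Pow(7, Rational(1, 2)))), -12) = Add(204, Mul(360, Pow(7, Rational(1, 2))))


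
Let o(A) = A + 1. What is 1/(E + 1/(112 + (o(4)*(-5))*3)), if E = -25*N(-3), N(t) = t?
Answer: 37/2776 ≈ 0.013329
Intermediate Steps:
o(A) = 1 + A
E = 75 (E = -25*(-3) = 75)
1/(E + 1/(112 + (o(4)*(-5))*3)) = 1/(75 + 1/(112 + ((1 + 4)*(-5))*3)) = 1/(75 + 1/(112 + (5*(-5))*3)) = 1/(75 + 1/(112 - 25*3)) = 1/(75 + 1/(112 - 75)) = 1/(75 + 1/37) = 1/(2776/37) = 37/2776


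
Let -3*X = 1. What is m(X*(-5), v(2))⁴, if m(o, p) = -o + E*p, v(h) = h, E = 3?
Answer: 28561/81 ≈ 352.60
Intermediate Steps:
X = -⅓ (X = -⅓*1 = -⅓ ≈ -0.33333)
m(o, p) = -o + 3*p
m(X*(-5), v(2))⁴ = (-(-1)*(-5)/3 + 3*2)⁴ = (-1*5/3 + 6)⁴ = (-5/3 + 6)⁴ = (13/3)⁴ = 28561/81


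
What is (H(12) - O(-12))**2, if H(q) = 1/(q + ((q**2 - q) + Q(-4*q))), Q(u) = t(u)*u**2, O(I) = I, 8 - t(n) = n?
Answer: 2402552700289/16684372224 ≈ 144.00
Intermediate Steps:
t(n) = 8 - n
Q(u) = u**2*(8 - u) (Q(u) = (8 - u)*u**2 = u**2*(8 - u))
H(q) = 1/(q**2 + 16*q**2*(8 + 4*q)) (H(q) = 1/(q + ((q**2 - q) + (-4*q)**2*(8 - (-4)*q))) = 1/(q + ((q**2 - q) + (16*q**2)*(8 + 4*q))) = 1/(q + ((q**2 - q) + 16*q**2*(8 + 4*q))) = 1/(q + (q**2 - q + 16*q**2*(8 + 4*q))) = 1/(q**2 + 16*q**2*(8 + 4*q)))
(H(12) - O(-12))**2 = (1/(12**2*(129 + 64*12)) - 1*(-12))**2 = (1/(144*(129 + 768)) + 12)**2 = ((1/144)/897 + 12)**2 = ((1/144)*(1/897) + 12)**2 = (1/129168 + 12)**2 = (1550017/129168)**2 = 2402552700289/16684372224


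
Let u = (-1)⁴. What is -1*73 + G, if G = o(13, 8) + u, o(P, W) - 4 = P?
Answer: -55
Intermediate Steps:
u = 1
o(P, W) = 4 + P
G = 18 (G = (4 + 13) + 1 = 17 + 1 = 18)
-1*73 + G = -1*73 + 18 = -73 + 18 = -55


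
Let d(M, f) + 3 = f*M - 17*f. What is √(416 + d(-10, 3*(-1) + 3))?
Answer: √413 ≈ 20.322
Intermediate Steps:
d(M, f) = -3 - 17*f + M*f (d(M, f) = -3 + (f*M - 17*f) = -3 + (M*f - 17*f) = -3 + (-17*f + M*f) = -3 - 17*f + M*f)
√(416 + d(-10, 3*(-1) + 3)) = √(416 + (-3 - 17*(3*(-1) + 3) - 10*(3*(-1) + 3))) = √(416 + (-3 - 17*(-3 + 3) - 10*(-3 + 3))) = √(416 + (-3 - 17*0 - 10*0)) = √(416 + (-3 + 0 + 0)) = √(416 - 3) = √413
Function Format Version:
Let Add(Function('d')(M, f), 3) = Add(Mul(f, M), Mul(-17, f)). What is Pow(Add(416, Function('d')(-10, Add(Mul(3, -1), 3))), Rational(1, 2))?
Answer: Pow(413, Rational(1, 2)) ≈ 20.322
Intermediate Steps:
Function('d')(M, f) = Add(-3, Mul(-17, f), Mul(M, f)) (Function('d')(M, f) = Add(-3, Add(Mul(f, M), Mul(-17, f))) = Add(-3, Add(Mul(M, f), Mul(-17, f))) = Add(-3, Add(Mul(-17, f), Mul(M, f))) = Add(-3, Mul(-17, f), Mul(M, f)))
Pow(Add(416, Function('d')(-10, Add(Mul(3, -1), 3))), Rational(1, 2)) = Pow(Add(416, Add(-3, Mul(-17, Add(Mul(3, -1), 3)), Mul(-10, Add(Mul(3, -1), 3)))), Rational(1, 2)) = Pow(Add(416, Add(-3, Mul(-17, Add(-3, 3)), Mul(-10, Add(-3, 3)))), Rational(1, 2)) = Pow(Add(416, Add(-3, Mul(-17, 0), Mul(-10, 0))), Rational(1, 2)) = Pow(Add(416, Add(-3, 0, 0)), Rational(1, 2)) = Pow(Add(416, -3), Rational(1, 2)) = Pow(413, Rational(1, 2))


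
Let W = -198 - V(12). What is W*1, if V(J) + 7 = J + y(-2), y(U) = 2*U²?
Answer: -211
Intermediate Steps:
V(J) = 1 + J (V(J) = -7 + (J + 2*(-2)²) = -7 + (J + 2*4) = -7 + (J + 8) = -7 + (8 + J) = 1 + J)
W = -211 (W = -198 - (1 + 12) = -198 - 1*13 = -198 - 13 = -211)
W*1 = -211*1 = -211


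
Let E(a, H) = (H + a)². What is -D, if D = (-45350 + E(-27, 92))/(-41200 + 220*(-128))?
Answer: -8225/13872 ≈ -0.59292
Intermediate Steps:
D = 8225/13872 (D = (-45350 + (92 - 27)²)/(-41200 + 220*(-128)) = (-45350 + 65²)/(-41200 - 28160) = (-45350 + 4225)/(-69360) = -41125*(-1/69360) = 8225/13872 ≈ 0.59292)
-D = -1*8225/13872 = -8225/13872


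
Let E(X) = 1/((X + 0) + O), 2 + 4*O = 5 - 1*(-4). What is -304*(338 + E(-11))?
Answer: -3800608/37 ≈ -1.0272e+5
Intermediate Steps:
O = 7/4 (O = -½ + (5 - 1*(-4))/4 = -½ + (5 + 4)/4 = -½ + (¼)*9 = -½ + 9/4 = 7/4 ≈ 1.7500)
E(X) = 1/(7/4 + X) (E(X) = 1/((X + 0) + 7/4) = 1/(X + 7/4) = 1/(7/4 + X))
-304*(338 + E(-11)) = -304*(338 + 4/(7 + 4*(-11))) = -304*(338 + 4/(7 - 44)) = -304*(338 + 4/(-37)) = -304*(338 + 4*(-1/37)) = -304*(338 - 4/37) = -304*12502/37 = -3800608/37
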